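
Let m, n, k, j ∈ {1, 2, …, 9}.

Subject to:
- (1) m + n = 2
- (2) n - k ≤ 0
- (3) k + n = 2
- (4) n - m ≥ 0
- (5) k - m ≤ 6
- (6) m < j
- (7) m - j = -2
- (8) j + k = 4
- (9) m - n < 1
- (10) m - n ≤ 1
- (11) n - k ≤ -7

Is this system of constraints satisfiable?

Constraints 4, 5, and 11 give n − m ≥ 0, m − k ≥ -6, k − n ≥ 7.
Adding all 3 inequalities: the left sides telescope to 0, and the right sides sum to 0 + (-6) + 7 = 1. So 0 ≥ 1, which is false.

Unsatisfiable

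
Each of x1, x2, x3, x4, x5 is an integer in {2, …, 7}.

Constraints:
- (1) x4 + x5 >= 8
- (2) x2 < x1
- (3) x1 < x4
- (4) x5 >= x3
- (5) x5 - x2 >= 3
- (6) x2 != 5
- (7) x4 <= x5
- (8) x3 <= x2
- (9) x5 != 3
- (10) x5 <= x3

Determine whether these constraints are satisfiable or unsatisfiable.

Constraints 2, 3, 7, 8, and 10 give x3 ≤ x2, x2 < x1, x1 < x4, x4 ≤ x5, x5 ≤ x3. Chaining: x3 ≤ x2 < x1 < x4 ≤ x5 ≤ x3, which forces x3 < x3 — impossible.

Unsatisfiable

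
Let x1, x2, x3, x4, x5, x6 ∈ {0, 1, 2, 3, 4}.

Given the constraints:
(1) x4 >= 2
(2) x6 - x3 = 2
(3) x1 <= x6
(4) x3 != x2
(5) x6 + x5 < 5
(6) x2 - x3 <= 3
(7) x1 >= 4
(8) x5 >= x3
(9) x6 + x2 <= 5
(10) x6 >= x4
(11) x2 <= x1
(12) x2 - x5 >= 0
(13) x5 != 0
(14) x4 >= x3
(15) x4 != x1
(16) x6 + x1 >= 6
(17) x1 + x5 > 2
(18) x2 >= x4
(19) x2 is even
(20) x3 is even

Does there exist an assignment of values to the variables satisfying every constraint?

From constraints 3 and 7: x6 ≥ x1 ≥ 4. From constraints 1 and 18: x2 ≥ x4 ≥ 2. Hence x6 + x2 ≥ 6. But constraint 9 requires x6 + x2 ≤ 5, and 5 < 6. Contradiction.

Unsatisfiable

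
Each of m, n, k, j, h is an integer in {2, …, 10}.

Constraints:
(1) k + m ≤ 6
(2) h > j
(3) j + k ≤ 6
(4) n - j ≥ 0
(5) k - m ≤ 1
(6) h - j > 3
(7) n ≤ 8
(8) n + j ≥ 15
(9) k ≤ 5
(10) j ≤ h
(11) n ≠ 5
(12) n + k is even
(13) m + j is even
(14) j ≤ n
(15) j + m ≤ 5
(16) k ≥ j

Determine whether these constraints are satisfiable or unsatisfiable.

From constraint 7: n ≤ 8. From constraints 9 and 16: j ≤ k ≤ 5. Hence n + j ≤ 13. But constraint 8 requires n + j ≥ 15, and 15 > 13. Contradiction.

Unsatisfiable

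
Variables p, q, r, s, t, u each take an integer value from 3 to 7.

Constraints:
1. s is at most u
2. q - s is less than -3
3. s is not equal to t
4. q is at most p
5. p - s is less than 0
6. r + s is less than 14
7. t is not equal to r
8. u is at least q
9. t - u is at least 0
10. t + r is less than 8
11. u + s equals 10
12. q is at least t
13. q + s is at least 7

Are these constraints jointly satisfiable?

Unsatisfiable

Constraints 1, 4, 5, 9, and 12 give p < s, s ≤ u, u ≤ t, t ≤ q, q ≤ p. Chaining: p < s ≤ u ≤ t ≤ q ≤ p, which forces p < p — impossible.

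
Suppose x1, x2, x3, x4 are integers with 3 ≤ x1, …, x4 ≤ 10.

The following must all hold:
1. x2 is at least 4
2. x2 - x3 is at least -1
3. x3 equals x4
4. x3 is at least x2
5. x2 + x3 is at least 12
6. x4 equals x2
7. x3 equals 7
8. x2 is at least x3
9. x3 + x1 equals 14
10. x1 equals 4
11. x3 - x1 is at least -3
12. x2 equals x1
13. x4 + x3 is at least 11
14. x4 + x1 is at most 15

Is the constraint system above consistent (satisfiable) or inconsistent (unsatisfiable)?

Unsatisfiable

Constraint 7 fixes x3 = 7 and constraint 10 fixes x1 = 4. Constraints 3, 6, and 12 give x3 = x4 = x2 = x1, so x3 = x1. But 7 ≠ 4 — contradiction.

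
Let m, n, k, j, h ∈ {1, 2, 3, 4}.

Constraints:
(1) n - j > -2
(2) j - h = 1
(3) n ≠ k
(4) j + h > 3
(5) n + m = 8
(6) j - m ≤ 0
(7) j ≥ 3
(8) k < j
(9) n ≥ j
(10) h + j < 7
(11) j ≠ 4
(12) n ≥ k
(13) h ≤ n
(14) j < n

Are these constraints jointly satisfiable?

Satisfiable

Try m = 4, n = 4, k = 1, j = 3, h = 2.
Check constraint 1: n - j = 1; constraint 2: j - h = 1; constraint 4: j + h = 5. The remaining constraints are straightforward to verify.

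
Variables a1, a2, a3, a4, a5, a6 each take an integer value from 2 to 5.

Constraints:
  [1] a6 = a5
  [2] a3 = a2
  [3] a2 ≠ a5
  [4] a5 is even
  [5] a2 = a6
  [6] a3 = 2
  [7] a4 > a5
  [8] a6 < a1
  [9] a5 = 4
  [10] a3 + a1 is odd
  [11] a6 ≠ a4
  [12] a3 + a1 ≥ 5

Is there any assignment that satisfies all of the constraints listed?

Constraint 6 fixes a3 = 2 and constraint 9 fixes a5 = 4. Constraints 1, 2, and 5 give a3 = a2 = a6 = a5, so a3 = a5. But 2 ≠ 4 — contradiction.

Unsatisfiable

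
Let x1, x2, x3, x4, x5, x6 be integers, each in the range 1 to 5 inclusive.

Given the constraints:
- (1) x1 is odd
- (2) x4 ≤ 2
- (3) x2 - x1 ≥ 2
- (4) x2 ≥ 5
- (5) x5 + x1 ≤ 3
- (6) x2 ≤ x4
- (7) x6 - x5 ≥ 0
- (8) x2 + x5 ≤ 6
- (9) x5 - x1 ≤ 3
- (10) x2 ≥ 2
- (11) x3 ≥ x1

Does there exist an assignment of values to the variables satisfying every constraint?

Unsatisfiable

From constraint 4: x2 ≥ 5. From constraints 2 and 6: x2 ≤ x4 and x4 ≤ 2, so x2 ≤ 2. But 2 < 5, so no value of x2 works.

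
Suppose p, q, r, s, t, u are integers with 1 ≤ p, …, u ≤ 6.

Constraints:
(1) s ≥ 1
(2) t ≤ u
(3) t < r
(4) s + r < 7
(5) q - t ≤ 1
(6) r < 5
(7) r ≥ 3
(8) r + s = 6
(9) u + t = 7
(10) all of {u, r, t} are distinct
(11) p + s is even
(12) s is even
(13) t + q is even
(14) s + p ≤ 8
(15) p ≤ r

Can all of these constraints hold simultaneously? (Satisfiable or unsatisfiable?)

Satisfiable

Try p = 4, q = 2, r = 4, s = 2, t = 2, u = 5.
Check constraint 4: s + r = 6; constraint 5: q - t = 0; constraint 8: r + s = 6. The remaining constraints are straightforward to verify.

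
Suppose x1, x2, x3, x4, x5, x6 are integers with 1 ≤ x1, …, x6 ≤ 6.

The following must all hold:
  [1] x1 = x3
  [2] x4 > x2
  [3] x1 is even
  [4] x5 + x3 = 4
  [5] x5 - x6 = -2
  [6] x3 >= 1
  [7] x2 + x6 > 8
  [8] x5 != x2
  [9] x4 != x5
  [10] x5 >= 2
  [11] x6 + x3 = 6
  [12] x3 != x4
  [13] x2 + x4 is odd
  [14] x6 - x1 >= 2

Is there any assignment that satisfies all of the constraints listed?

Setting (x1, x2, x3, x4, x5, x6) = (2, 5, 2, 6, 2, 4) satisfies everything: constraint 4: x5 + x3 = 4; constraint 5: x5 - x6 = -2, and the others follow.

Satisfiable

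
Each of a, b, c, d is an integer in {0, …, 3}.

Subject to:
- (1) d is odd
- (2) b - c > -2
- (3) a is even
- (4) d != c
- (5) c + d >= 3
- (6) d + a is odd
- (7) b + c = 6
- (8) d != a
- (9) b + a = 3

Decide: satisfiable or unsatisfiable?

Satisfiable

Take a = 0, b = 3, c = 3, d = 1. Then constraint 2: b - c = 0; constraint 5: c + d = 4; constraint 7: b + c = 6, and every other listed constraint is also met.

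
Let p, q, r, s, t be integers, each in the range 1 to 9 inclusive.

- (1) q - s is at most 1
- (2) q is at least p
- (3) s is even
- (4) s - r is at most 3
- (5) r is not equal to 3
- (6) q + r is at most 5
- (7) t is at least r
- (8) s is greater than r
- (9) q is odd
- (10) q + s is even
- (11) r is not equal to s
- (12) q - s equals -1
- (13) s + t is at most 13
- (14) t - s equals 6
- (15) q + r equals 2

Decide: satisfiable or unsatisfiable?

Unsatisfiable

Constraint 9 makes q odd and constraint 3 makes s even, so q + s must be odd. Constraint 10 says q + s is even — contradiction.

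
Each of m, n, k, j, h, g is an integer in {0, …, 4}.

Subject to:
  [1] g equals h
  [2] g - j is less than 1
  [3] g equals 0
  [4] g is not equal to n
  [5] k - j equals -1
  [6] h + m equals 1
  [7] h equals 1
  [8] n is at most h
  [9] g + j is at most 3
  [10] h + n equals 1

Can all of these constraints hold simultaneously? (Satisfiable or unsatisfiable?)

Constraint 3 fixes g = 0 and constraint 7 fixes h = 1, but constraint 1 requires g = h. Since 0 ≠ 1, contradiction.

Unsatisfiable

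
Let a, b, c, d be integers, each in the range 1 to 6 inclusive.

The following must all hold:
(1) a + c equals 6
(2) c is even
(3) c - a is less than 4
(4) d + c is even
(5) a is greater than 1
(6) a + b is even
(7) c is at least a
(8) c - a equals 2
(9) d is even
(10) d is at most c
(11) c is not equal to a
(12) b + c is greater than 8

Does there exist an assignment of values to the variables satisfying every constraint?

Satisfiable

The assignment a = 2, b = 6, c = 4, d = 2 works:
  constraint 1 holds since a + c = 6.
  constraint 3 holds since c - a = 2.
  constraint 8 holds since c - a = 2.
The rest check out directly.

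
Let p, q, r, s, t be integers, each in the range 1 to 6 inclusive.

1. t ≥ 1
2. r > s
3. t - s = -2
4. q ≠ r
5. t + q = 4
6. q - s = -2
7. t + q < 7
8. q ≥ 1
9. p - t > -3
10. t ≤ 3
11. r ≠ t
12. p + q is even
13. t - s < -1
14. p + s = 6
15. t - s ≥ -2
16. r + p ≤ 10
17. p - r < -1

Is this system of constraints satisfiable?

Satisfiable

One satisfying assignment is p = 2, q = 2, r = 6, s = 4, t = 2.
For the less obvious constraints — constraint 3: t - s = -2; constraint 5: t + q = 4; constraint 6: q - s = -2 — and the others hold by inspection.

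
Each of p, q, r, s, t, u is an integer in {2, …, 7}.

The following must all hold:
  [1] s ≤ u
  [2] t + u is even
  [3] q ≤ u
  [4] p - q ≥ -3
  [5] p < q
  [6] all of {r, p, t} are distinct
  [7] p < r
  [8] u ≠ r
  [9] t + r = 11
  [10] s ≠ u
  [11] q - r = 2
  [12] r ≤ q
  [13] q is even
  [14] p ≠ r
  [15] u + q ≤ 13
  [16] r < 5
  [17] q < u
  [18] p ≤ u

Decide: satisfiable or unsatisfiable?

Satisfiable

Try p = 3, q = 6, r = 4, s = 3, t = 7, u = 7.
Check constraint 4: p - q = -3; constraint 9: t + r = 11. The remaining constraints are straightforward to verify.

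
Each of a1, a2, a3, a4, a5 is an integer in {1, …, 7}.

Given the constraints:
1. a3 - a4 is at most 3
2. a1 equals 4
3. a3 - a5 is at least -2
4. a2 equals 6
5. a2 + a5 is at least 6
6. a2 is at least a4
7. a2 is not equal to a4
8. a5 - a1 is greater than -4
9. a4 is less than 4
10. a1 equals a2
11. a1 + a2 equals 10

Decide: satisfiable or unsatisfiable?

Constraint 2 fixes a1 = 4 and constraint 4 fixes a2 = 6, but constraint 10 requires a1 = a2. Since 4 ≠ 6, contradiction.

Unsatisfiable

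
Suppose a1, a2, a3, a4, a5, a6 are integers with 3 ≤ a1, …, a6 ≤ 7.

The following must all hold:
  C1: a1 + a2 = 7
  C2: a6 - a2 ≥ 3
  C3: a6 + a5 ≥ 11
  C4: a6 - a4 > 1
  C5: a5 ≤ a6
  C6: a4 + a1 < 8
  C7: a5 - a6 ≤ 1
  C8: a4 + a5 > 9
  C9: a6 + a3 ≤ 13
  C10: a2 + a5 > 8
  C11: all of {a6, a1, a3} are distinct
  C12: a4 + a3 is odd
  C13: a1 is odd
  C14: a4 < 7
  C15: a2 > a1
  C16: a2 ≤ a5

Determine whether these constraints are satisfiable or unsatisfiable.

Take a1 = 3, a2 = 4, a3 = 6, a4 = 3, a5 = 7, a6 = 7. Then constraint 1: a1 + a2 = 7; constraint 2: a6 - a2 = 3; constraint 3: a6 + a5 = 14, and every other listed constraint is also met.

Satisfiable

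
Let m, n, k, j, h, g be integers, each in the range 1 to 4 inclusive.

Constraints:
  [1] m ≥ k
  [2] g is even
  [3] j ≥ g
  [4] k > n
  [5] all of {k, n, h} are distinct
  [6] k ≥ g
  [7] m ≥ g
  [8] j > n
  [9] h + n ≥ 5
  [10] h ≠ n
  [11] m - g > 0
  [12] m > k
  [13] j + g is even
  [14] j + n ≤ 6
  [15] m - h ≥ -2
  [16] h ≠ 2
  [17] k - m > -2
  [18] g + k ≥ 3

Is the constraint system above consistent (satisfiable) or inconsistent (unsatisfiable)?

Satisfiable

Take m = 4, n = 1, k = 3, j = 2, h = 4, g = 2. Then constraint 9: h + n = 5; constraint 11: m - g = 2, and every other listed constraint is also met.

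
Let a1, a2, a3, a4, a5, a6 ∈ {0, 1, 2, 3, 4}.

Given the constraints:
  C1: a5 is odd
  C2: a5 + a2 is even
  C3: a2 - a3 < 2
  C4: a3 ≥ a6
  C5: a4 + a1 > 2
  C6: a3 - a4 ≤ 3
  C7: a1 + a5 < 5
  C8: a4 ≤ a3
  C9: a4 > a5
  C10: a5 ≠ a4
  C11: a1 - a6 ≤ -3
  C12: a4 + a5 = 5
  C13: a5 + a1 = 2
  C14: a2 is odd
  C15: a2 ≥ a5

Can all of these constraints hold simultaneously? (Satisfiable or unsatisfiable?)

Satisfiable

The assignment a1 = 1, a2 = 3, a3 = 4, a4 = 4, a5 = 1, a6 = 4 works:
  constraint 3 holds since a2 - a3 = -1.
  constraint 5 holds since a4 + a1 = 5.
  constraint 6 holds since a3 - a4 = 0.
The rest check out directly.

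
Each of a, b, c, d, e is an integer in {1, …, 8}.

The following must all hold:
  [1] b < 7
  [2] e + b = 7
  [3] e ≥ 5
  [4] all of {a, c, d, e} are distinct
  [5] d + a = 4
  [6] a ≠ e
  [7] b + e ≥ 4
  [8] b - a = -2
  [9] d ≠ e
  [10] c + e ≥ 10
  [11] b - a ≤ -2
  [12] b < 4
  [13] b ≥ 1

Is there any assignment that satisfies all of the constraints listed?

Satisfiable

Setting (a, b, c, d, e) = (3, 1, 4, 1, 6) satisfies everything: constraint 2: e + b = 7; constraint 5: d + a = 4, and the others follow.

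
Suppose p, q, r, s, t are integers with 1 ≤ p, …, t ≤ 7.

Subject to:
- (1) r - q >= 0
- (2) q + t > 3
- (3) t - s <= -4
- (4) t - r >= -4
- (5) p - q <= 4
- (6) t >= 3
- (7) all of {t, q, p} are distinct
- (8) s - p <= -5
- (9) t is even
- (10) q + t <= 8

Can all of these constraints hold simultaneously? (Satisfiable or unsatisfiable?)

Constraints 1, 3, 4, 5, and 8 give q − p ≥ -4, p − s ≥ 5, s − t ≥ 4, t − r ≥ -4, r − q ≥ 0.
Adding all 5 inequalities: the left sides telescope to 0, and the right sides sum to (-4) + 5 + 4 + (-4) + 0 = 1. So 0 ≥ 1, which is false.

Unsatisfiable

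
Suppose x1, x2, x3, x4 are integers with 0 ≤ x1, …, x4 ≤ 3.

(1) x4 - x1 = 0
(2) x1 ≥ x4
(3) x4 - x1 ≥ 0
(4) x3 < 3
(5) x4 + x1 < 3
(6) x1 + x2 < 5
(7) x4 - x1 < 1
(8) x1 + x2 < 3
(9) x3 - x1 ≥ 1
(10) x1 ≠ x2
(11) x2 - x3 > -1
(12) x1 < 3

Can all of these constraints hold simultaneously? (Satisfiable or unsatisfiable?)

Satisfiable

Try x1 = 0, x2 = 2, x3 = 2, x4 = 0.
Check constraint 1: x4 - x1 = 0; constraint 3: x4 - x1 = 0. The remaining constraints are straightforward to verify.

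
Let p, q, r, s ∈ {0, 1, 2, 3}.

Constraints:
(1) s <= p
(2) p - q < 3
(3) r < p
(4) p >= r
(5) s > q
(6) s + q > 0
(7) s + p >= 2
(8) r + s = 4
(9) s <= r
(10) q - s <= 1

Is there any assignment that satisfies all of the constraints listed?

The assignment p = 3, q = 1, r = 2, s = 2 works:
  constraint 2 holds since p - q = 2.
  constraint 6 holds since s + q = 3.
  constraint 7 holds since s + p = 5.
The rest check out directly.

Satisfiable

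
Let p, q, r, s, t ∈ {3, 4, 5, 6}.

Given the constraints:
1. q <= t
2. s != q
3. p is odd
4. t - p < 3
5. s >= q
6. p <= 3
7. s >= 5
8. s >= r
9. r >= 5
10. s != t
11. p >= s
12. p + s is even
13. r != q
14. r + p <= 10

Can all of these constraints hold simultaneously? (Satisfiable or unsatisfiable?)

From constraints 8 and 9: s ≥ r and r ≥ 5, so s ≥ 5. From constraints 6 and 11: s ≤ p and p ≤ 3, so s ≤ 3. But 3 < 5, so no value of s works.

Unsatisfiable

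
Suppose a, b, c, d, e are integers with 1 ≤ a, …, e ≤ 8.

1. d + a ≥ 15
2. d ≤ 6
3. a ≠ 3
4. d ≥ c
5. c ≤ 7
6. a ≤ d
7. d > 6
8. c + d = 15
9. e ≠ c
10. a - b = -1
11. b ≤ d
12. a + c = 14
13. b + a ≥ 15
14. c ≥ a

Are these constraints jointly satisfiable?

From constraints 2 and 11: b ≤ d ≤ 6. From constraints 5 and 14: a ≤ c ≤ 7. Hence b + a ≤ 13. But constraint 13 requires b + a ≥ 15, and 15 > 13. Contradiction.

Unsatisfiable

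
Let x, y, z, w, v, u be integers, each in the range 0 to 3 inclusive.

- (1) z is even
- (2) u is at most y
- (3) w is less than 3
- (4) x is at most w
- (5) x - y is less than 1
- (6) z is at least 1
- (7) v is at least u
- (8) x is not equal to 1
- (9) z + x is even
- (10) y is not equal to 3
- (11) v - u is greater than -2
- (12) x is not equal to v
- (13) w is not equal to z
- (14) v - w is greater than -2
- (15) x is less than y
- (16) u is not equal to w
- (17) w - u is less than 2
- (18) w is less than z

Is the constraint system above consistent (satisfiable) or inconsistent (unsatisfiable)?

Satisfiable

Take x = 0, y = 1, z = 2, w = 0, v = 1, u = 1. Then constraint 5: x - y = -1; constraint 11: v - u = 0, and every other listed constraint is also met.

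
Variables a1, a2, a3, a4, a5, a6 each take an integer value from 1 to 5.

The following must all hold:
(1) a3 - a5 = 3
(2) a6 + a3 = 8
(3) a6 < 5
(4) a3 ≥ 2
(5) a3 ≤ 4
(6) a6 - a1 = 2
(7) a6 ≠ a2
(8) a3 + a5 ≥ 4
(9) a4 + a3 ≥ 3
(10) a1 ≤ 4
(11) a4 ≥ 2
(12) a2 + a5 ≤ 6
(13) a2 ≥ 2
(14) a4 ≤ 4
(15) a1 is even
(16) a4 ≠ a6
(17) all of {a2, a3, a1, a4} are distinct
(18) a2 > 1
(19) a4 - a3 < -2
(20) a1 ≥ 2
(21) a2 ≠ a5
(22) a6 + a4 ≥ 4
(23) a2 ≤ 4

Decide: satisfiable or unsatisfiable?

Constraints 4, 5, 10, 11, 13, 14, 20, and 23 confine each of a2, a3, a1, a4 to the 3 values {2, …, 4}.
Constraint 17 requires all 4 of them to be distinct, but only 3 values are available — impossible by the pigeonhole principle.

Unsatisfiable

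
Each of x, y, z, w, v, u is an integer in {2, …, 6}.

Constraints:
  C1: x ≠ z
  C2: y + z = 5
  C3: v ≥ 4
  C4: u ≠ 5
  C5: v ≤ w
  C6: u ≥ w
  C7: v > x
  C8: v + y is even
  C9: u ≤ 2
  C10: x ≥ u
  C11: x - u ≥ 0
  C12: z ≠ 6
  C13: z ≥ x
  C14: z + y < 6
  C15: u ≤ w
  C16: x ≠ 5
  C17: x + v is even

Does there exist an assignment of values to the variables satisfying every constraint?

Unsatisfiable

From constraints 3 and 5: w ≥ v and v ≥ 4, so w ≥ 4. From constraints 6 and 9: w ≤ u and u ≤ 2, so w ≤ 2. But 2 < 4, so no value of w works.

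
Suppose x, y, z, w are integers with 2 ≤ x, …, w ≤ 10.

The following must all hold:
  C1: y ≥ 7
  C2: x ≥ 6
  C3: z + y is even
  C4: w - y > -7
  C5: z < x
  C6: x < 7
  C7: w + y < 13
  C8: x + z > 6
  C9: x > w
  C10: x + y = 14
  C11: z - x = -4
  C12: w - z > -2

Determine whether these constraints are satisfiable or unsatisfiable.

One satisfying assignment is x = 6, y = 8, z = 2, w = 3.
For the less obvious constraints — constraint 4: w - y = -5; constraint 7: w + y = 11 — and the others hold by inspection.

Satisfiable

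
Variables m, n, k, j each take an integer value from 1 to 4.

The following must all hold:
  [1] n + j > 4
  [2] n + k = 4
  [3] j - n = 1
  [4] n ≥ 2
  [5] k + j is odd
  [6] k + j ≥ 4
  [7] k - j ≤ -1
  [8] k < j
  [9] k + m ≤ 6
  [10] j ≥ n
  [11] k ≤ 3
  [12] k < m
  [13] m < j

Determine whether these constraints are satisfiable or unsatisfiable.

Setting (m, n, k, j) = (2, 3, 1, 4) satisfies everything: constraint 1: n + j = 7; constraint 2: n + k = 4; constraint 3: j - n = 1, and the others follow.

Satisfiable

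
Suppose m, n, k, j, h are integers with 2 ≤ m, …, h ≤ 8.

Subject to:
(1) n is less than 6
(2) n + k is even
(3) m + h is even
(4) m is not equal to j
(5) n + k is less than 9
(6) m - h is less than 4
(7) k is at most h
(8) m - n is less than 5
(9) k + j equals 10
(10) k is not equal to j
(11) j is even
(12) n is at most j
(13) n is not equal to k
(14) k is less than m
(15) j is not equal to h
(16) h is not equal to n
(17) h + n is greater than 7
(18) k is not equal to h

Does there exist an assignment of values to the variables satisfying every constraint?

Take m = 7, n = 4, k = 2, j = 8, h = 5. Then constraint 5: n + k = 6; constraint 6: m - h = 2, and every other listed constraint is also met.

Satisfiable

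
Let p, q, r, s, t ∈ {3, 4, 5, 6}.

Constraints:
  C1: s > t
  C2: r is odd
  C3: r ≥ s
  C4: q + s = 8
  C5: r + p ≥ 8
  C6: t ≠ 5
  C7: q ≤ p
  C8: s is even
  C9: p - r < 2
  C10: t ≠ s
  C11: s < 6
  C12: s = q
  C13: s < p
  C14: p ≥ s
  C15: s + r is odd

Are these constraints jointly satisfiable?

Satisfiable

Take p = 5, q = 4, r = 5, s = 4, t = 3. Then constraint 4: q + s = 8; constraint 5: r + p = 10; constraint 9: p - r = 0, and every other listed constraint is also met.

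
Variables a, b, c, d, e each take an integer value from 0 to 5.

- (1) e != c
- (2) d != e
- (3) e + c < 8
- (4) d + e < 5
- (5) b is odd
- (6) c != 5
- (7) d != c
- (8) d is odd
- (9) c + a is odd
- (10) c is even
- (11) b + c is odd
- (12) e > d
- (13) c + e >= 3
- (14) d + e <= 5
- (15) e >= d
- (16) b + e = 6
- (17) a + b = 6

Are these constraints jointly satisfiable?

Satisfiable

Try a = 3, b = 3, c = 2, d = 1, e = 3.
Check constraint 3: e + c = 5; constraint 4: d + e = 4; constraint 13: c + e = 5. The remaining constraints are straightforward to verify.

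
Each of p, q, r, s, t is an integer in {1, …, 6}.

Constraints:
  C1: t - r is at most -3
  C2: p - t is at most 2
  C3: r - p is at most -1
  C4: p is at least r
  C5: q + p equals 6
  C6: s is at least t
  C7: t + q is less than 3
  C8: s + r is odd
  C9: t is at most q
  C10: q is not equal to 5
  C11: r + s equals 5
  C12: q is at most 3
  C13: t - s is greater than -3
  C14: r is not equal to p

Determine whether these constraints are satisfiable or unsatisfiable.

Constraints 1, 2, and 3 give r − t ≥ 3, t − p ≥ -2, p − r ≥ 1.
Adding all 3 inequalities: the left sides telescope to 0, and the right sides sum to 3 + (-2) + 1 = 2. So 0 ≥ 2, which is false.

Unsatisfiable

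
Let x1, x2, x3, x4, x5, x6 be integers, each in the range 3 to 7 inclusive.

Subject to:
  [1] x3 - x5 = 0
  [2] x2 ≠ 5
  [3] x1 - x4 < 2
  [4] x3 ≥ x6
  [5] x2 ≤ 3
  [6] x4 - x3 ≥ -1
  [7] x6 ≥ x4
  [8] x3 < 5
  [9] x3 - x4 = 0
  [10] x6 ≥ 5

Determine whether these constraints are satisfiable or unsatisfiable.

From constraints 4 and 10: x3 ≥ x6 and x6 ≥ 5, so x3 ≥ 5. From constraint 8: x3 ≤ 4. But 4 < 5, so no value of x3 works.

Unsatisfiable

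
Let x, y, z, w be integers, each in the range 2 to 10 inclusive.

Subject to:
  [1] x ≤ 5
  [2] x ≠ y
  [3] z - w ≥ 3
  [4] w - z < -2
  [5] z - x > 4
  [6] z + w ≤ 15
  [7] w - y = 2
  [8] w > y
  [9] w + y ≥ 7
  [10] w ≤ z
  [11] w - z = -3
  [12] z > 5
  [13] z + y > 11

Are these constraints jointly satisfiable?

The assignment x = 3, y = 4, z = 9, w = 6 works:
  constraint 3 holds since z - w = 3.
  constraint 4 holds since w - z = -3.
The rest check out directly.

Satisfiable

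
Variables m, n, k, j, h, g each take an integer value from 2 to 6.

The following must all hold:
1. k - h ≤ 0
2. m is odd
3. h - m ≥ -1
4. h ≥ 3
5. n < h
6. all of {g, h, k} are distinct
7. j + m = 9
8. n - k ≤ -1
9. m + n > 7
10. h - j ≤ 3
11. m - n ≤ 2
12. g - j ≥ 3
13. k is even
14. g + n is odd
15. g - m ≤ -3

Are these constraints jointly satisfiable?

Unsatisfiable

Constraints 1, 8, 10, 11, 12, and 15 give n − m ≥ -2, m − g ≥ 3, g − j ≥ 3, j − h ≥ -3, h − k ≥ 0, k − n ≥ 1.
Adding all 6 inequalities: the left sides telescope to 0, and the right sides sum to (-2) + 3 + 3 + (-3) + 0 + 1 = 2. So 0 ≥ 2, which is false.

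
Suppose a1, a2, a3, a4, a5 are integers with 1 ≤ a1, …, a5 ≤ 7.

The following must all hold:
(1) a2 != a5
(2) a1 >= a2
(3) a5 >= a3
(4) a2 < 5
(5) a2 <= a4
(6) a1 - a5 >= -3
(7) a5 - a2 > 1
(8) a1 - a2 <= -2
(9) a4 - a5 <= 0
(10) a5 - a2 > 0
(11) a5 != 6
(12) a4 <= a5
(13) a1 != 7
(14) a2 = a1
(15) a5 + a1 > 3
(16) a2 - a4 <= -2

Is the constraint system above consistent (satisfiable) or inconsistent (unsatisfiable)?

Unsatisfiable

Constraints 6, 8, 9, and 16 give a5 − a4 ≥ 0, a4 − a2 ≥ 2, a2 − a1 ≥ 2, a1 − a5 ≥ -3.
Adding all 4 inequalities: the left sides telescope to 0, and the right sides sum to 0 + 2 + 2 + (-3) = 1. So 0 ≥ 1, which is false.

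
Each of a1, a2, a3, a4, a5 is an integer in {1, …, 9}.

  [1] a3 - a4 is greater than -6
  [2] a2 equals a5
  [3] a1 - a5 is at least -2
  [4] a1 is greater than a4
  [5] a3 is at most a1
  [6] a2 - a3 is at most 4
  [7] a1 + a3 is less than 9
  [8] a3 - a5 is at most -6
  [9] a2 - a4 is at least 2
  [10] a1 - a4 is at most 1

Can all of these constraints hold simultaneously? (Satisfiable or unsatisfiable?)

Constraints 3, 6, 8, 9, and 10 give a4 − a1 ≥ -1, a1 − a5 ≥ -2, a5 − a3 ≥ 6, a3 − a2 ≥ -4, a2 − a4 ≥ 2.
Adding all 5 inequalities: the left sides telescope to 0, and the right sides sum to (-1) + (-2) + 6 + (-4) + 2 = 1. So 0 ≥ 1, which is false.

Unsatisfiable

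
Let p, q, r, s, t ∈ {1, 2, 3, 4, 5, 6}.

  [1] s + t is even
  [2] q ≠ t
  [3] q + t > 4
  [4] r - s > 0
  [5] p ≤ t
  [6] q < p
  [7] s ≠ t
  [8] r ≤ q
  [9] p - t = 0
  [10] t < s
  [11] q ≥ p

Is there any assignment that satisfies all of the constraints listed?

Constraints 4, 5, 6, 8, and 10 give t < s, s < r, r ≤ q, q < p, p ≤ t. Chaining: t < s < r ≤ q < p ≤ t, which forces t < t — impossible.

Unsatisfiable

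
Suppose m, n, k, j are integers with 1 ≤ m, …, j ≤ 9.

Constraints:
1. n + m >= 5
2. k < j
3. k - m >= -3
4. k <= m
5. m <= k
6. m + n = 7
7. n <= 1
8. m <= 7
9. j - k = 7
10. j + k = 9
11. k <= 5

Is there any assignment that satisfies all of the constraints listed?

From constraints 5 and 11: m ≤ k ≤ 5. From constraint 7: n ≤ 1. Hence m + n ≤ 6. But constraint 6 requires m + n = 7, and 7 > 6. Contradiction.

Unsatisfiable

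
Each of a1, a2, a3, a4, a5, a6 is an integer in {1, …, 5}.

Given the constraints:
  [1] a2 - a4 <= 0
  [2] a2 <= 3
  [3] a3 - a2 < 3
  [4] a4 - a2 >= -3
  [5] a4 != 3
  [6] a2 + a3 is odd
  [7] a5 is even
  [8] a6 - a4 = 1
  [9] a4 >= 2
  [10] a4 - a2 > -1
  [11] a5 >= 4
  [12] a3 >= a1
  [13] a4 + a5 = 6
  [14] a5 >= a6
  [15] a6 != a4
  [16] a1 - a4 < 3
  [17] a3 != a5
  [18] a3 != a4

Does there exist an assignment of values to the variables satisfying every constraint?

Satisfiable

One satisfying assignment is a1 = 3, a2 = 2, a3 = 3, a4 = 2, a5 = 4, a6 = 3.
For the less obvious constraints — constraint 1: a2 - a4 = 0; constraint 3: a3 - a2 = 1; constraint 4: a4 - a2 = 0 — and the others hold by inspection.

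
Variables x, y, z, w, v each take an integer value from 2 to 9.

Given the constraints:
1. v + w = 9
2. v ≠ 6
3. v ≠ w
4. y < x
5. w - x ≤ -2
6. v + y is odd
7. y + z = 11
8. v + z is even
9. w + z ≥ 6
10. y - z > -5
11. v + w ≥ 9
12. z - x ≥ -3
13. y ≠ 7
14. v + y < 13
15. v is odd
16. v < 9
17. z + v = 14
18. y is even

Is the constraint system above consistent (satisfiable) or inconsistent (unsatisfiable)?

Setting (x, y, z, w, v) = (7, 4, 7, 2, 7) satisfies everything: constraint 1: v + w = 9; constraint 5: w - x = -5, and the others follow.

Satisfiable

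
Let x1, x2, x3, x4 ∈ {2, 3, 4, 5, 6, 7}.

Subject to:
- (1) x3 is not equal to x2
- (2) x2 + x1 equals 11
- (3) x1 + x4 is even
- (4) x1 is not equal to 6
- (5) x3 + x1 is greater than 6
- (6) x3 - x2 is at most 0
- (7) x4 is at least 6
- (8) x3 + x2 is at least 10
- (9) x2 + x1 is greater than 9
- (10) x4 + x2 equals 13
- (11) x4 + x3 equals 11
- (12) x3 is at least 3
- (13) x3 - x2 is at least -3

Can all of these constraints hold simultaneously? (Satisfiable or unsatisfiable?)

Satisfiable

Take x1 = 5, x2 = 6, x3 = 4, x4 = 7. Then constraint 2: x2 + x1 = 11; constraint 5: x3 + x1 = 9; constraint 6: x3 - x2 = -2, and every other listed constraint is also met.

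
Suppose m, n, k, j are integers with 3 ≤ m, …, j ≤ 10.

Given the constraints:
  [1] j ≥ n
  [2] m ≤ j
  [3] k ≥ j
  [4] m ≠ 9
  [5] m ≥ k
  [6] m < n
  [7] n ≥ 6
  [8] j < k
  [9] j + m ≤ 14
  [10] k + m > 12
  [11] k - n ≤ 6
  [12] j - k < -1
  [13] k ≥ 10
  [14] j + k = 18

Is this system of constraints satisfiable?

From constraints 1 and 7: j ≥ n ≥ 6. From constraints 5 and 13: m ≥ k ≥ 10. Hence j + m ≥ 16. But constraint 9 requires j + m ≤ 14, and 14 < 16. Contradiction.

Unsatisfiable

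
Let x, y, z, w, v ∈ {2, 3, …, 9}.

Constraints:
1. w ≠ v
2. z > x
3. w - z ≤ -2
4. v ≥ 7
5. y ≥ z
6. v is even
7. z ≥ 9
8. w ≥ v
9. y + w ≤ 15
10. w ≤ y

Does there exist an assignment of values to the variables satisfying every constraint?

From constraints 5 and 7: y ≥ z ≥ 9. From constraints 4 and 8: w ≥ v ≥ 7. Hence y + w ≥ 16. But constraint 9 requires y + w ≤ 15, and 15 < 16. Contradiction.

Unsatisfiable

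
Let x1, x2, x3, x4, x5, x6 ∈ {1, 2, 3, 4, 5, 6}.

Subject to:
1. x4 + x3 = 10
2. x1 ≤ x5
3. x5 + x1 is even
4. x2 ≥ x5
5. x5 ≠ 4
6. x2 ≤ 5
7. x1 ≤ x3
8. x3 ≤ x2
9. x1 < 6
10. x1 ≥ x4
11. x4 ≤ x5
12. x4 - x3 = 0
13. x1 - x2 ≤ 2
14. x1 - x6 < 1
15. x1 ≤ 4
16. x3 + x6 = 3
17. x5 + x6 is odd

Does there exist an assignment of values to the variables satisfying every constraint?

From constraints 10 and 15: x4 ≤ x1 ≤ 4. From constraints 6 and 8: x3 ≤ x2 ≤ 5. Hence x4 + x3 ≤ 9. But constraint 1 requires x4 + x3 = 10, and 10 > 9. Contradiction.

Unsatisfiable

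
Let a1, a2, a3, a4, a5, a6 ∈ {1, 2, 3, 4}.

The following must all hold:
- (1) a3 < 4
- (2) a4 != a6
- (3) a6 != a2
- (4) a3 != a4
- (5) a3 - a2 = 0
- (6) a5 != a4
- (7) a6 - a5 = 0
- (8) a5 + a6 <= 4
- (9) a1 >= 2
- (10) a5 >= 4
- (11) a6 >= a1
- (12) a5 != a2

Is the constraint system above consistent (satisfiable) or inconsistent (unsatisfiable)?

From constraint 10: a5 ≥ 4. From constraints 9 and 11: a6 ≥ a1 ≥ 2. Hence a5 + a6 ≥ 6. But constraint 8 requires a5 + a6 ≤ 4, and 4 < 6. Contradiction.

Unsatisfiable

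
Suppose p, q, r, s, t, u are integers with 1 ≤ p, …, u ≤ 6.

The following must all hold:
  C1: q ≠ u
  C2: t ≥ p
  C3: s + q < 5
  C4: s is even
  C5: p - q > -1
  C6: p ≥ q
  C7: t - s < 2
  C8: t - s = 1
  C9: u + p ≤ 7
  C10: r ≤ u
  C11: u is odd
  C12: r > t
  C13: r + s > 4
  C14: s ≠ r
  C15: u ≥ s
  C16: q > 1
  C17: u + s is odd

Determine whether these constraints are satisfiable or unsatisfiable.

Satisfiable

Take p = 2, q = 2, r = 4, s = 2, t = 3, u = 5. Then constraint 3: s + q = 4; constraint 5: p - q = 0; constraint 7: t - s = 1, and every other listed constraint is also met.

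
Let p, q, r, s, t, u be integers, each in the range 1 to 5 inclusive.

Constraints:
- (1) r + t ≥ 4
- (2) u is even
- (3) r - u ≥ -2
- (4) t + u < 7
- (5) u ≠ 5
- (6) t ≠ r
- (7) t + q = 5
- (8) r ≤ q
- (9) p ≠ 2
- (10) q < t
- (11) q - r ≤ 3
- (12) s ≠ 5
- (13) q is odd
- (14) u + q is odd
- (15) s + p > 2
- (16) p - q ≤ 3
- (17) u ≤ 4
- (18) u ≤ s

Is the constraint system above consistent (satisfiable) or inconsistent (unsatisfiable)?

Satisfiable

One satisfying assignment is p = 1, q = 1, r = 1, s = 4, t = 4, u = 2.
For the less obvious constraints — constraint 1: r + t = 5; constraint 3: r - u = -1 — and the others hold by inspection.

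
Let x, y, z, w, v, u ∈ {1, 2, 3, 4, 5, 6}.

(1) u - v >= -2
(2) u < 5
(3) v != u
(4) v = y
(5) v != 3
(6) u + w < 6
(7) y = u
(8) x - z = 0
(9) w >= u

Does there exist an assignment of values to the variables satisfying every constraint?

From constraints 4 and 7, v = y = u, so v = u. But constraint 3 says v ≠ u. Contradiction.

Unsatisfiable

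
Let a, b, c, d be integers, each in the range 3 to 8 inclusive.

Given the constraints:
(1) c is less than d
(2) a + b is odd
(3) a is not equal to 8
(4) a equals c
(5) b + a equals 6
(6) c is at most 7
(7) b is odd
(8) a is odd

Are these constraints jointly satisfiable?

Constraint 8 makes a odd and constraint 7 makes b odd, so a + b must be even. Constraint 2 says a + b is odd — contradiction.

Unsatisfiable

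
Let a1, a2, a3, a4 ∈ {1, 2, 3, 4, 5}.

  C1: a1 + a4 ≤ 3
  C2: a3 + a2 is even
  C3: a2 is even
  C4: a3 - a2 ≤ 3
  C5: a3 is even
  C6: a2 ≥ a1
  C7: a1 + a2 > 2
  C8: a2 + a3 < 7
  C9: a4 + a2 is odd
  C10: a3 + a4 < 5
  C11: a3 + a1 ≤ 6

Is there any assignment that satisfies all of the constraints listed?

Satisfiable

The assignment a1 = 1, a2 = 2, a3 = 2, a4 = 1 works:
  constraint 1 holds since a1 + a4 = 2.
  constraint 4 holds since a3 - a2 = 0.
  constraint 7 holds since a1 + a2 = 3.
The rest check out directly.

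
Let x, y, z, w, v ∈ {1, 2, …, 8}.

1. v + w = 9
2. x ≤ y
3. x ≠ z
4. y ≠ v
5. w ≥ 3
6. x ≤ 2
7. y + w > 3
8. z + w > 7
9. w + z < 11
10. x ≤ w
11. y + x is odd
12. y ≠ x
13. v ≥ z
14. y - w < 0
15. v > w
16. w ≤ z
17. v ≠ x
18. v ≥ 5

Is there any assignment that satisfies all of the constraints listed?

One satisfying assignment is x = 1, y = 2, z = 5, w = 4, v = 5.
For the less obvious constraints — constraint 1: v + w = 9; constraint 7: y + w = 6 — and the others hold by inspection.

Satisfiable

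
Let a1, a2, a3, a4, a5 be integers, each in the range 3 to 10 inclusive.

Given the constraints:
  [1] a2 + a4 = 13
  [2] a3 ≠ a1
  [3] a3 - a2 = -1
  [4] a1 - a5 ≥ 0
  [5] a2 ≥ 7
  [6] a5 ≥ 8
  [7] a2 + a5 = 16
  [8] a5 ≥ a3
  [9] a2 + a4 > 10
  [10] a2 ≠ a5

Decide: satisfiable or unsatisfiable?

One satisfying assignment is a1 = 10, a2 = 7, a3 = 6, a4 = 6, a5 = 9.
For the less obvious constraints — constraint 1: a2 + a4 = 13; constraint 3: a3 - a2 = -1; constraint 4: a1 - a5 = 1 — and the others hold by inspection.

Satisfiable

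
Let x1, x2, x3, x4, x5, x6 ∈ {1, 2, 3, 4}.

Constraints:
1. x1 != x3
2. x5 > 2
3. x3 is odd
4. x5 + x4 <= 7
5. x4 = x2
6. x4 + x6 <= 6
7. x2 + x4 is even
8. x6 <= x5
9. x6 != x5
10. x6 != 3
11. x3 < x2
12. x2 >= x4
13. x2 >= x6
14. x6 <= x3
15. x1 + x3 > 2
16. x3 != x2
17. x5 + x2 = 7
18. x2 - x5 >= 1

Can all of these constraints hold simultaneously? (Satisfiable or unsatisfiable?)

Satisfiable

Try x1 = 1, x2 = 4, x3 = 3, x4 = 4, x5 = 3, x6 = 2.
Check constraint 4: x5 + x4 = 7; constraint 6: x4 + x6 = 6. The remaining constraints are straightforward to verify.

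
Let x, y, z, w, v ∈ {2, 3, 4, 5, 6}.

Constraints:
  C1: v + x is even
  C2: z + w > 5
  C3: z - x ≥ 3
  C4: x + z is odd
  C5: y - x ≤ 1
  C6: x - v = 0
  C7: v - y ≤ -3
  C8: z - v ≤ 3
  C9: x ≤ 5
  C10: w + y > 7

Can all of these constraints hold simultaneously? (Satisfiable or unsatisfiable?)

Constraints 3, 5, 7, and 8 give y − v ≥ 3, v − z ≥ -3, z − x ≥ 3, x − y ≥ -1.
Adding all 4 inequalities: the left sides telescope to 0, and the right sides sum to 3 + (-3) + 3 + (-1) = 2. So 0 ≥ 2, which is false.

Unsatisfiable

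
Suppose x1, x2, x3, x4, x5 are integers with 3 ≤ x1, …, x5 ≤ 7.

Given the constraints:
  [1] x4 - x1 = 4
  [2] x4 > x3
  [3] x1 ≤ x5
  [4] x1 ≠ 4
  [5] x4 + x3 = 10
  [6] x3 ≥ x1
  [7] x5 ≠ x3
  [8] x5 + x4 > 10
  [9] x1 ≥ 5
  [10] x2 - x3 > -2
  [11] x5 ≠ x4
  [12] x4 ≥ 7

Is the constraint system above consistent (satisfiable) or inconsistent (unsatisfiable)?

Unsatisfiable

From constraint 12: x4 ≥ 7. From constraints 6 and 9: x3 ≥ x1 ≥ 5. Hence x4 + x3 ≥ 12. But constraint 5 requires x4 + x3 = 10, and 10 < 12. Contradiction.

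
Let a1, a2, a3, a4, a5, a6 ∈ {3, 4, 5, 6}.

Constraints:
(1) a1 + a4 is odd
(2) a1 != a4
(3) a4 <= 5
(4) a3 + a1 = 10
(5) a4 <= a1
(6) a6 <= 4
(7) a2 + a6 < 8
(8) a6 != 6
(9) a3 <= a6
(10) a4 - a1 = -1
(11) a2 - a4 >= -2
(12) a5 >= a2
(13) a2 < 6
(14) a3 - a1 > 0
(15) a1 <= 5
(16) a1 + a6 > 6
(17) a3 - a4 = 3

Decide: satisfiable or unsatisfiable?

From constraints 6 and 9: a3 ≤ a6 ≤ 4. From constraint 15: a1 ≤ 5. Hence a3 + a1 ≤ 9. But constraint 4 requires a3 + a1 = 10, and 10 > 9. Contradiction.

Unsatisfiable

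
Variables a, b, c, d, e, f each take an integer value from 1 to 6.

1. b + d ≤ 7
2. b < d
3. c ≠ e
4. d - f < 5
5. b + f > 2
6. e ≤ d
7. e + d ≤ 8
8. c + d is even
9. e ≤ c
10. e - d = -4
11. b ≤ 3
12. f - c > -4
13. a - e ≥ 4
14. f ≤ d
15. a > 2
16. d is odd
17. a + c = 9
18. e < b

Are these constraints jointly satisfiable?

One satisfying assignment is a = 6, b = 2, c = 3, d = 5, e = 1, f = 1.
For the less obvious constraints — constraint 1: b + d = 7; constraint 4: d - f = 4; constraint 5: b + f = 3 — and the others hold by inspection.

Satisfiable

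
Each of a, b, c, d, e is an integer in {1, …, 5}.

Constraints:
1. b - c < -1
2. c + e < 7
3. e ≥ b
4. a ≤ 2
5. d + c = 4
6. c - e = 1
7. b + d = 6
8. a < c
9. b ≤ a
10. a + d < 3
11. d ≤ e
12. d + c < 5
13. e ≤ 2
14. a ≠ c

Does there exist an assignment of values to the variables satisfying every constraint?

Unsatisfiable

From constraints 4 and 9: b ≤ a ≤ 2. From constraints 11 and 13: d ≤ e ≤ 2. Hence b + d ≤ 4. But constraint 7 requires b + d = 6, and 6 > 4. Contradiction.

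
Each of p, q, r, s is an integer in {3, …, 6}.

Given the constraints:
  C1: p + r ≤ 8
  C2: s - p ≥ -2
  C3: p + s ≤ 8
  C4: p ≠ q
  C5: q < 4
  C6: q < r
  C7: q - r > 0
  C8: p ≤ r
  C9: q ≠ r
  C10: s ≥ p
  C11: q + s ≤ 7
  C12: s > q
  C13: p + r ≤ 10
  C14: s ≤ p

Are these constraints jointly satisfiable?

Unsatisfiable

Constraints 7, 8, 12, and 14 give s ≤ p, p ≤ r, r < q, q < s. Chaining: s ≤ p ≤ r < q < s, which forces s < s — impossible.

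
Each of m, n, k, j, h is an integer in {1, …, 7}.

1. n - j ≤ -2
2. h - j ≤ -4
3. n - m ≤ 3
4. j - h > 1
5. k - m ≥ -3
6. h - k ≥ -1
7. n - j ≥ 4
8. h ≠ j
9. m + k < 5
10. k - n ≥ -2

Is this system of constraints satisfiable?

Unsatisfiable

Constraints 2, 3, 5, 6, and 7 give k − m ≥ -3, m − n ≥ -3, n − j ≥ 4, j − h ≥ 4, h − k ≥ -1.
Adding all 5 inequalities: the left sides telescope to 0, and the right sides sum to (-3) + (-3) + 4 + 4 + (-1) = 1. So 0 ≥ 1, which is false.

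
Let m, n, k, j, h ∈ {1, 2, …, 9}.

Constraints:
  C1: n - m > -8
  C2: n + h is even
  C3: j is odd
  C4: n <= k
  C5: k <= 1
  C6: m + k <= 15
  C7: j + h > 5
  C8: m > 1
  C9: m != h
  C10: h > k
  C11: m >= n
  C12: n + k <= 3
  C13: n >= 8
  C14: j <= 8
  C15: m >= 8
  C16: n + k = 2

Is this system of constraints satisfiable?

From constraint 15: m ≥ 8. From constraints 4 and 13: k ≥ n ≥ 8. Hence m + k ≥ 16. But constraint 6 requires m + k ≤ 15, and 15 < 16. Contradiction.

Unsatisfiable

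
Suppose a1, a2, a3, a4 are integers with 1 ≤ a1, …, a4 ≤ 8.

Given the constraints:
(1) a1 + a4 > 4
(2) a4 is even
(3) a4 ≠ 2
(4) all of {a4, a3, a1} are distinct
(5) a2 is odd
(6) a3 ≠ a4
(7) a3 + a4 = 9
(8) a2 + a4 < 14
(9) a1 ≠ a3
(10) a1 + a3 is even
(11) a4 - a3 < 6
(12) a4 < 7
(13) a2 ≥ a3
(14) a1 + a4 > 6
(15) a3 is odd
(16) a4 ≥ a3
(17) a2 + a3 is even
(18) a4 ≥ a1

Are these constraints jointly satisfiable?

Satisfiable

The assignment a1 = 1, a2 = 7, a3 = 3, a4 = 6 works:
  constraint 1 holds since a1 + a4 = 7.
  constraint 7 holds since a3 + a4 = 9.
The rest check out directly.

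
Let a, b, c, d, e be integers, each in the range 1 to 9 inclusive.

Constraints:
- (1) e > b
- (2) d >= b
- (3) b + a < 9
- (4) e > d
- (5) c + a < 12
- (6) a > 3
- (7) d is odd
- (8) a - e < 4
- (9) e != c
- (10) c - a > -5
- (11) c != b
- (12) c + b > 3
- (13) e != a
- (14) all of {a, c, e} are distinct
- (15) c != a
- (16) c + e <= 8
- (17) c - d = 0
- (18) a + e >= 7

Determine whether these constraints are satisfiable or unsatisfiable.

Satisfiable

Setting (a, b, c, d, e) = (6, 2, 3, 3, 4) satisfies everything: constraint 3: b + a = 8; constraint 5: c + a = 9; constraint 8: a - e = 2, and the others follow.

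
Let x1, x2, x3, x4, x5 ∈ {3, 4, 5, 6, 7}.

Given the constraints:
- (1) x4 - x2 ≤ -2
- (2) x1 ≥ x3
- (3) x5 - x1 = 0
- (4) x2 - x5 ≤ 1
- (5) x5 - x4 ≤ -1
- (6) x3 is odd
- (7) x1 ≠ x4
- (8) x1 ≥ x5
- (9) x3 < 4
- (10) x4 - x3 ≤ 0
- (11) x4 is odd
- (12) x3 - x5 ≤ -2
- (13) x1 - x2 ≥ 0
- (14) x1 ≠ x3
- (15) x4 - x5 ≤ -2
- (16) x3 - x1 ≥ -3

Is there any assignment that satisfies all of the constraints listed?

Unsatisfiable

Constraints 1, 5, 12, 13, and 16 give x4 − x5 ≥ 1, x5 − x3 ≥ 2, x3 − x1 ≥ -3, x1 − x2 ≥ 0, x2 − x4 ≥ 2.
Adding all 5 inequalities: the left sides telescope to 0, and the right sides sum to 1 + 2 + (-3) + 0 + 2 = 2. So 0 ≥ 2, which is false.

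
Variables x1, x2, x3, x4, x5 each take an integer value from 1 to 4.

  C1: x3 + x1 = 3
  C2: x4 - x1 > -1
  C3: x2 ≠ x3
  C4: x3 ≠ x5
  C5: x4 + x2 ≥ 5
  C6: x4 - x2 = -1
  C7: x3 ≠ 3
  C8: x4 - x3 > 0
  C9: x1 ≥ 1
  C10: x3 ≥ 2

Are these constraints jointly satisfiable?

The assignment x1 = 1, x2 = 4, x3 = 2, x4 = 3, x5 = 3 works:
  constraint 1 holds since x3 + x1 = 3.
  constraint 2 holds since x4 - x1 = 2.
  constraint 5 holds since x4 + x2 = 7.
The rest check out directly.

Satisfiable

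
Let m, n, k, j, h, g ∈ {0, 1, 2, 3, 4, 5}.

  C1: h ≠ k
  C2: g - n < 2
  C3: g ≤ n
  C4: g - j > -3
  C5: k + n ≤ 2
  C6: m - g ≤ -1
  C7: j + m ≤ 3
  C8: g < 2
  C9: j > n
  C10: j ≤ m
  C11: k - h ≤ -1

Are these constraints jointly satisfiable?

Unsatisfiable

Constraints 3, 6, 9, and 10 give n < j, j ≤ m, m < g, g ≤ n. Chaining: n < j ≤ m < g ≤ n, which forces n < n — impossible.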